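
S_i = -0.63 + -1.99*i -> [-0.63, -2.62, -4.61, -6.6, -8.59]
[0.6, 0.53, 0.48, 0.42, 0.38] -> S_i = 0.60*0.89^i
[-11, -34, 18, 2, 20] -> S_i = Random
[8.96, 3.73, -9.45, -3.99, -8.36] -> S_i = Random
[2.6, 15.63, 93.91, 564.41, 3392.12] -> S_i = 2.60*6.01^i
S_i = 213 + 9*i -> [213, 222, 231, 240, 249]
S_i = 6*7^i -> [6, 42, 294, 2058, 14406]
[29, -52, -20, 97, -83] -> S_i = Random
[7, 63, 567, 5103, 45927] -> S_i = 7*9^i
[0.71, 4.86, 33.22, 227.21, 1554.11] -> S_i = 0.71*6.84^i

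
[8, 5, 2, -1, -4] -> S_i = 8 + -3*i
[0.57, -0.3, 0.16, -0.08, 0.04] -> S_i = 0.57*(-0.53)^i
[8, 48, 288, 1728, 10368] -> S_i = 8*6^i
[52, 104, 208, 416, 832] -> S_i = 52*2^i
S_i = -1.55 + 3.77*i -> [-1.55, 2.22, 5.99, 9.76, 13.53]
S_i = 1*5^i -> [1, 5, 25, 125, 625]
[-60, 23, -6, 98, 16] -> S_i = Random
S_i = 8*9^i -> [8, 72, 648, 5832, 52488]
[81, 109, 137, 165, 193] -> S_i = 81 + 28*i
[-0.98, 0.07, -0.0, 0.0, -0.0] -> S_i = -0.98*(-0.07)^i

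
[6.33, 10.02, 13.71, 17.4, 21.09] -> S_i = 6.33 + 3.69*i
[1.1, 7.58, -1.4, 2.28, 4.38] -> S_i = Random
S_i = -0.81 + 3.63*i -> [-0.81, 2.82, 6.45, 10.08, 13.71]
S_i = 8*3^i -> [8, 24, 72, 216, 648]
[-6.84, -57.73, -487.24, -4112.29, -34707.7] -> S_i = -6.84*8.44^i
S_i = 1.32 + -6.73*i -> [1.32, -5.41, -12.14, -18.87, -25.6]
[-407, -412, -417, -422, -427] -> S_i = -407 + -5*i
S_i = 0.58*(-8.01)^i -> [0.58, -4.65, 37.21, -298.07, 2387.58]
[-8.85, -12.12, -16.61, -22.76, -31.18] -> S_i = -8.85*1.37^i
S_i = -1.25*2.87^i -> [-1.25, -3.59, -10.3, -29.55, -84.81]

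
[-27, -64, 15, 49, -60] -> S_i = Random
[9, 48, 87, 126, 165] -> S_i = 9 + 39*i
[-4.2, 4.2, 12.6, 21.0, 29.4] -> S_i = -4.20 + 8.40*i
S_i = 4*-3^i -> [4, -12, 36, -108, 324]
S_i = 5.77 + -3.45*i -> [5.77, 2.32, -1.13, -4.58, -8.03]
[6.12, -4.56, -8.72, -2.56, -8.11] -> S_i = Random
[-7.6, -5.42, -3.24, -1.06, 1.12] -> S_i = -7.60 + 2.18*i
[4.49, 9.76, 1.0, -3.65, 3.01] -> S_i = Random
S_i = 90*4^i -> [90, 360, 1440, 5760, 23040]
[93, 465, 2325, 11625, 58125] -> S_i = 93*5^i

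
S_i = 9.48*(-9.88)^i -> [9.48, -93.66, 925.38, -9142.8, 90330.85]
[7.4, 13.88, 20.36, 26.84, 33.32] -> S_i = 7.40 + 6.48*i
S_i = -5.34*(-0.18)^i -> [-5.34, 0.96, -0.17, 0.03, -0.01]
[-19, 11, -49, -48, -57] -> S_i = Random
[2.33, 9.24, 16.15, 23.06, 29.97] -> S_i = 2.33 + 6.91*i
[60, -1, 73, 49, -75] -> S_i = Random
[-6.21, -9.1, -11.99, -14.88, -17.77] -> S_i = -6.21 + -2.89*i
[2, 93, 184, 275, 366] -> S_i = 2 + 91*i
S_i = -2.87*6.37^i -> [-2.87, -18.28, -116.46, -741.82, -4725.41]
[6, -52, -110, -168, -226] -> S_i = 6 + -58*i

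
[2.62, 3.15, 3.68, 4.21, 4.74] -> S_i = 2.62 + 0.53*i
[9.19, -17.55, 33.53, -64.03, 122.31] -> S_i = 9.19*(-1.91)^i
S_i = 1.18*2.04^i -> [1.18, 2.41, 4.91, 10.02, 20.44]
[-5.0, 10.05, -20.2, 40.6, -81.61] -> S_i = -5.00*(-2.01)^i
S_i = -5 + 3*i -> [-5, -2, 1, 4, 7]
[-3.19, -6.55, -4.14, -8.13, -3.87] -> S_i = Random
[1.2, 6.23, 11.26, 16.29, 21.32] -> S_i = 1.20 + 5.03*i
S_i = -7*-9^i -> [-7, 63, -567, 5103, -45927]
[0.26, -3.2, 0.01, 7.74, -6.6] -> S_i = Random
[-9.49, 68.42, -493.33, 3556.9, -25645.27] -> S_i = -9.49*(-7.21)^i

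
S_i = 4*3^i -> [4, 12, 36, 108, 324]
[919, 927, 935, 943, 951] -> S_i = 919 + 8*i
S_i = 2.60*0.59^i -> [2.6, 1.53, 0.91, 0.53, 0.32]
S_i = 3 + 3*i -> [3, 6, 9, 12, 15]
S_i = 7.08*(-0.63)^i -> [7.08, -4.46, 2.81, -1.77, 1.12]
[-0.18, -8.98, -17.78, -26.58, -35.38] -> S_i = -0.18 + -8.80*i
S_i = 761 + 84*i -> [761, 845, 929, 1013, 1097]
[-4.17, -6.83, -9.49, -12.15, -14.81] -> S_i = -4.17 + -2.66*i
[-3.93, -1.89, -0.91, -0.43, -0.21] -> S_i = -3.93*0.48^i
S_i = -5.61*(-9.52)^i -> [-5.61, 53.41, -508.44, 4840.32, -46079.81]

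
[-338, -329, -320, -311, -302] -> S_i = -338 + 9*i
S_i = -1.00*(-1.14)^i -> [-1.0, 1.14, -1.3, 1.48, -1.69]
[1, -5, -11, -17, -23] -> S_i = 1 + -6*i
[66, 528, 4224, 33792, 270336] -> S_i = 66*8^i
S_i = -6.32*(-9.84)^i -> [-6.32, 62.19, -611.94, 6021.47, -59251.24]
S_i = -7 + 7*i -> [-7, 0, 7, 14, 21]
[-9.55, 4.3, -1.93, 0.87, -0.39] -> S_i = -9.55*(-0.45)^i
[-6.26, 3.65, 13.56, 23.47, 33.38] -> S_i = -6.26 + 9.91*i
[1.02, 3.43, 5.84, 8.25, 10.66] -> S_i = 1.02 + 2.41*i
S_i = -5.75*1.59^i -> [-5.75, -9.14, -14.54, -23.11, -36.75]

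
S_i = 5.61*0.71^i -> [5.61, 3.98, 2.83, 2.01, 1.43]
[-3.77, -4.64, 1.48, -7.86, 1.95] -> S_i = Random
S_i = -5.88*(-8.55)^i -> [-5.88, 50.27, -429.84, 3675.16, -31422.58]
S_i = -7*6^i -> [-7, -42, -252, -1512, -9072]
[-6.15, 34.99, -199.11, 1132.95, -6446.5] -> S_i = -6.15*(-5.69)^i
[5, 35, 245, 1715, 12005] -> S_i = 5*7^i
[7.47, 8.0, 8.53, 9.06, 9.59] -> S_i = 7.47 + 0.53*i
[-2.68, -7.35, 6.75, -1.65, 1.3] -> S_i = Random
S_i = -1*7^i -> [-1, -7, -49, -343, -2401]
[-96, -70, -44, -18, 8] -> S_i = -96 + 26*i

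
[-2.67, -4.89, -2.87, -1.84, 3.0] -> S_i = Random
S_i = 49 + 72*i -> [49, 121, 193, 265, 337]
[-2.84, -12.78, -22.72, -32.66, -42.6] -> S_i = -2.84 + -9.94*i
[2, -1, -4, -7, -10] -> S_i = 2 + -3*i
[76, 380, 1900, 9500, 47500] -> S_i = 76*5^i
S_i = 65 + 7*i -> [65, 72, 79, 86, 93]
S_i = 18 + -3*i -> [18, 15, 12, 9, 6]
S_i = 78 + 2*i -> [78, 80, 82, 84, 86]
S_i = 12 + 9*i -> [12, 21, 30, 39, 48]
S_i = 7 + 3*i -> [7, 10, 13, 16, 19]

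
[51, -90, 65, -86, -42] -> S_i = Random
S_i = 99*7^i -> [99, 693, 4851, 33957, 237699]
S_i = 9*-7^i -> [9, -63, 441, -3087, 21609]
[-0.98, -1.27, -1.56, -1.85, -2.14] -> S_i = -0.98 + -0.29*i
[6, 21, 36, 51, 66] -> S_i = 6 + 15*i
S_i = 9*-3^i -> [9, -27, 81, -243, 729]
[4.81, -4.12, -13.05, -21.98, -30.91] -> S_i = 4.81 + -8.93*i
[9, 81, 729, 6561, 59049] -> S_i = 9*9^i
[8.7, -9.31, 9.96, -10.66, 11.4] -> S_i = 8.70*(-1.07)^i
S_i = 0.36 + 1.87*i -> [0.36, 2.23, 4.1, 5.97, 7.84]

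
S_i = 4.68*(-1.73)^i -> [4.68, -8.1, 14.01, -24.23, 41.92]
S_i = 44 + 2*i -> [44, 46, 48, 50, 52]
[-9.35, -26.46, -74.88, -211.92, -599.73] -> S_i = -9.35*2.83^i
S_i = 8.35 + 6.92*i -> [8.35, 15.27, 22.19, 29.11, 36.03]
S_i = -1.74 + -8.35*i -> [-1.74, -10.09, -18.44, -26.79, -35.14]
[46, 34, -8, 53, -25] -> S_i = Random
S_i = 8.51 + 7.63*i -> [8.51, 16.14, 23.77, 31.4, 39.03]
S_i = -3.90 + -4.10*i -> [-3.9, -8.0, -12.1, -16.2, -20.3]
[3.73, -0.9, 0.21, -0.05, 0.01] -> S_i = 3.73*(-0.24)^i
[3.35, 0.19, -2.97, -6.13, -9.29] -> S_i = 3.35 + -3.16*i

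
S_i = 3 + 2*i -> [3, 5, 7, 9, 11]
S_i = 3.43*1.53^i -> [3.43, 5.25, 8.03, 12.28, 18.8]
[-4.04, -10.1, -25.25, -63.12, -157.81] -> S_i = -4.04*2.50^i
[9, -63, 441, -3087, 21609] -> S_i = 9*-7^i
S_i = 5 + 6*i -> [5, 11, 17, 23, 29]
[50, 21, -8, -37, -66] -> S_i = 50 + -29*i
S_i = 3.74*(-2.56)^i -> [3.74, -9.57, 24.51, -62.75, 160.63]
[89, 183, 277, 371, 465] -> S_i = 89 + 94*i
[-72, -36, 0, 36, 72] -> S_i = -72 + 36*i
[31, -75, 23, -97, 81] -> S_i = Random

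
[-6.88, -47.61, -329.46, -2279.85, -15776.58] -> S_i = -6.88*6.92^i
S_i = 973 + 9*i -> [973, 982, 991, 1000, 1009]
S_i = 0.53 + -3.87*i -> [0.53, -3.34, -7.21, -11.08, -14.95]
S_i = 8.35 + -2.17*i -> [8.35, 6.18, 4.01, 1.84, -0.33]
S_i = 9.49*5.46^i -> [9.49, 51.82, 282.91, 1544.7, 8434.06]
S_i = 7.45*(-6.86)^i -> [7.45, -51.11, 350.59, -2405.07, 16498.81]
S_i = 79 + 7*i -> [79, 86, 93, 100, 107]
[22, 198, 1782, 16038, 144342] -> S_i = 22*9^i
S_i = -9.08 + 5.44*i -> [-9.08, -3.64, 1.8, 7.24, 12.68]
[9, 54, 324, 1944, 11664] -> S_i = 9*6^i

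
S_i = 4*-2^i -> [4, -8, 16, -32, 64]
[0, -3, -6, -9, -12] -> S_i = 0 + -3*i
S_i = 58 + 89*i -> [58, 147, 236, 325, 414]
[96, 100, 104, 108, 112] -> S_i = 96 + 4*i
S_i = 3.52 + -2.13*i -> [3.52, 1.39, -0.74, -2.87, -5.0]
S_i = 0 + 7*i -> [0, 7, 14, 21, 28]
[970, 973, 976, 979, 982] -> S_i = 970 + 3*i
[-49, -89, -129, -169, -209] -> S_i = -49 + -40*i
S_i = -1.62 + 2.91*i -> [-1.62, 1.29, 4.2, 7.11, 10.02]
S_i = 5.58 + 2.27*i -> [5.58, 7.85, 10.12, 12.39, 14.66]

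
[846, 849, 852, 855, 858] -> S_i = 846 + 3*i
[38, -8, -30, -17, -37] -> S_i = Random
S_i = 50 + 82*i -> [50, 132, 214, 296, 378]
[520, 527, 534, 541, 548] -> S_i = 520 + 7*i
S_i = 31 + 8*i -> [31, 39, 47, 55, 63]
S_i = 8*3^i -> [8, 24, 72, 216, 648]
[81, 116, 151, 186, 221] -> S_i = 81 + 35*i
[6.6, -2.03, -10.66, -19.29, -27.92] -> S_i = 6.60 + -8.63*i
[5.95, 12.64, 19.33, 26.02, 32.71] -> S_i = 5.95 + 6.69*i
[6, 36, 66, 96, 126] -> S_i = 6 + 30*i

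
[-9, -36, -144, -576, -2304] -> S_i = -9*4^i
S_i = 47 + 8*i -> [47, 55, 63, 71, 79]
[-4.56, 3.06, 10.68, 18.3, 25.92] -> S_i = -4.56 + 7.62*i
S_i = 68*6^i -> [68, 408, 2448, 14688, 88128]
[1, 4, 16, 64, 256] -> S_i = 1*4^i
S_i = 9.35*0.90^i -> [9.35, 8.41, 7.57, 6.82, 6.13]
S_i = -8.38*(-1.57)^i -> [-8.38, 13.16, -20.66, 32.43, -50.91]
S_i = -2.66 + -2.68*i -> [-2.66, -5.34, -8.02, -10.7, -13.38]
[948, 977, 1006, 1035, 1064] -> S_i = 948 + 29*i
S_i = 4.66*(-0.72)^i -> [4.66, -3.36, 2.42, -1.74, 1.25]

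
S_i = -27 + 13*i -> [-27, -14, -1, 12, 25]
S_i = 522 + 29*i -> [522, 551, 580, 609, 638]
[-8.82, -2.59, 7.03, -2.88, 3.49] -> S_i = Random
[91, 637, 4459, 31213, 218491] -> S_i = 91*7^i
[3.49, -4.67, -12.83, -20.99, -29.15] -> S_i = 3.49 + -8.16*i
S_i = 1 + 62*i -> [1, 63, 125, 187, 249]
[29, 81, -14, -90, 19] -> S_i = Random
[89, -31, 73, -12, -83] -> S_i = Random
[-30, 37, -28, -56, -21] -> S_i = Random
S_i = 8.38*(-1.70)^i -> [8.38, -14.25, 24.22, -41.17, 69.99]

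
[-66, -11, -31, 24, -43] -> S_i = Random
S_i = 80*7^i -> [80, 560, 3920, 27440, 192080]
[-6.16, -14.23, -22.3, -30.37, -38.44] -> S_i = -6.16 + -8.07*i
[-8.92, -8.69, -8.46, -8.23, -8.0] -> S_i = -8.92 + 0.23*i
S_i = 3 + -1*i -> [3, 2, 1, 0, -1]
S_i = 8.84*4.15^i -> [8.84, 36.69, 152.25, 631.82, 2622.07]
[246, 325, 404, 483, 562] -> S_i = 246 + 79*i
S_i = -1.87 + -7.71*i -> [-1.87, -9.58, -17.29, -25.0, -32.71]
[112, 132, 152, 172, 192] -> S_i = 112 + 20*i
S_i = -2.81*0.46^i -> [-2.81, -1.29, -0.59, -0.27, -0.13]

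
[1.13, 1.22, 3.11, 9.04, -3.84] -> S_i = Random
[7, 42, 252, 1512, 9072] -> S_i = 7*6^i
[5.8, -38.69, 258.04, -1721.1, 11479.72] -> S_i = 5.80*(-6.67)^i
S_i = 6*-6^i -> [6, -36, 216, -1296, 7776]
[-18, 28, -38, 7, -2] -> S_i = Random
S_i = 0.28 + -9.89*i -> [0.28, -9.61, -19.5, -29.39, -39.28]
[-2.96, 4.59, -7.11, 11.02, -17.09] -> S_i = -2.96*(-1.55)^i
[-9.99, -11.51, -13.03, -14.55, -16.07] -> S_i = -9.99 + -1.52*i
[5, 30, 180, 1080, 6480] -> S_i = 5*6^i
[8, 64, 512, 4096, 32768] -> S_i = 8*8^i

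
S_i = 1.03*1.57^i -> [1.03, 1.62, 2.54, 3.99, 6.26]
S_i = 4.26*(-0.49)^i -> [4.26, -2.09, 1.02, -0.5, 0.25]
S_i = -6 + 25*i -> [-6, 19, 44, 69, 94]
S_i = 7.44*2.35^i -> [7.44, 17.48, 41.09, 96.56, 226.91]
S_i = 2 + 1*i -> [2, 3, 4, 5, 6]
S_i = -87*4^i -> [-87, -348, -1392, -5568, -22272]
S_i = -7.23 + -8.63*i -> [-7.23, -15.86, -24.49, -33.12, -41.75]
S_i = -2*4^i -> [-2, -8, -32, -128, -512]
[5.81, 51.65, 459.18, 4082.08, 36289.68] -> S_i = 5.81*8.89^i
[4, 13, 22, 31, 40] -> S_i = 4 + 9*i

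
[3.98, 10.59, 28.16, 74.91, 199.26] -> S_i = 3.98*2.66^i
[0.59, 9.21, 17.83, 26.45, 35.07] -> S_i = 0.59 + 8.62*i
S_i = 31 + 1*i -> [31, 32, 33, 34, 35]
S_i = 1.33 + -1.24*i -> [1.33, 0.09, -1.15, -2.39, -3.63]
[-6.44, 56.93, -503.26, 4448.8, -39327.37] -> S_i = -6.44*(-8.84)^i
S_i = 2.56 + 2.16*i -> [2.56, 4.72, 6.88, 9.04, 11.2]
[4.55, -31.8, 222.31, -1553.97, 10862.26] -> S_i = 4.55*(-6.99)^i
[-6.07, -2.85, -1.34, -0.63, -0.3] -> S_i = -6.07*0.47^i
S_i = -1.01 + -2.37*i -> [-1.01, -3.38, -5.75, -8.12, -10.49]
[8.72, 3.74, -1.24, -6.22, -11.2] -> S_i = 8.72 + -4.98*i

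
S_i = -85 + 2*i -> [-85, -83, -81, -79, -77]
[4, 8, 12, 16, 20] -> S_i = 4 + 4*i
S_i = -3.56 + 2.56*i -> [-3.56, -1.0, 1.56, 4.12, 6.68]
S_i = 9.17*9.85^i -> [9.17, 90.32, 889.7, 8763.51, 86320.56]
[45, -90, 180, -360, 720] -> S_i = 45*-2^i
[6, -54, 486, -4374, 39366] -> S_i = 6*-9^i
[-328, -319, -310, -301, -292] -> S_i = -328 + 9*i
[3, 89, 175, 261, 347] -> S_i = 3 + 86*i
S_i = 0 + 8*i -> [0, 8, 16, 24, 32]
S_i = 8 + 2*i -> [8, 10, 12, 14, 16]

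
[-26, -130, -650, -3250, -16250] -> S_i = -26*5^i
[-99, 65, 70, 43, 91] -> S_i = Random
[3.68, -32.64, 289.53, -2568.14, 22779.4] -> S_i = 3.68*(-8.87)^i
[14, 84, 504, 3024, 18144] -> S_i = 14*6^i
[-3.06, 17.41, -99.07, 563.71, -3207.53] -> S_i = -3.06*(-5.69)^i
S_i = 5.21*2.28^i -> [5.21, 11.88, 27.08, 61.75, 140.79]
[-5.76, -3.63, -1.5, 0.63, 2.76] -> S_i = -5.76 + 2.13*i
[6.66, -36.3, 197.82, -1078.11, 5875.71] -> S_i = 6.66*(-5.45)^i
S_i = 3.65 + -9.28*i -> [3.65, -5.63, -14.91, -24.19, -33.47]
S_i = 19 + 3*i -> [19, 22, 25, 28, 31]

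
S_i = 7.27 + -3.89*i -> [7.27, 3.38, -0.51, -4.4, -8.29]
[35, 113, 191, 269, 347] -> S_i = 35 + 78*i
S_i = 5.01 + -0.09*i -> [5.01, 4.92, 4.83, 4.74, 4.65]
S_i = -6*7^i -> [-6, -42, -294, -2058, -14406]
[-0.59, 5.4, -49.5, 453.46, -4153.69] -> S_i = -0.59*(-9.16)^i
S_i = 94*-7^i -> [94, -658, 4606, -32242, 225694]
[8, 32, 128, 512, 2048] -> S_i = 8*4^i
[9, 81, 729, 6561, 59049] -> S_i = 9*9^i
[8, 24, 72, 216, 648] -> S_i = 8*3^i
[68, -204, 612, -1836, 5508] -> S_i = 68*-3^i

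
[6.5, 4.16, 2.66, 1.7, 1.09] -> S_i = 6.50*0.64^i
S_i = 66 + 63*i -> [66, 129, 192, 255, 318]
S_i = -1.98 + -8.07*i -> [-1.98, -10.05, -18.12, -26.19, -34.26]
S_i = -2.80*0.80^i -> [-2.8, -2.24, -1.79, -1.43, -1.15]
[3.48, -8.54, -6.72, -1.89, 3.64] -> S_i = Random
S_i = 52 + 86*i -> [52, 138, 224, 310, 396]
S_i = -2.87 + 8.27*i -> [-2.87, 5.4, 13.67, 21.94, 30.21]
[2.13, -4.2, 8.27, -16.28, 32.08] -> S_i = 2.13*(-1.97)^i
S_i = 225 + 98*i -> [225, 323, 421, 519, 617]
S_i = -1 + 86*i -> [-1, 85, 171, 257, 343]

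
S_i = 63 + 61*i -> [63, 124, 185, 246, 307]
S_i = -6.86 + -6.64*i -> [-6.86, -13.5, -20.14, -26.78, -33.42]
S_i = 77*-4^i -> [77, -308, 1232, -4928, 19712]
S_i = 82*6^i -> [82, 492, 2952, 17712, 106272]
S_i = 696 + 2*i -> [696, 698, 700, 702, 704]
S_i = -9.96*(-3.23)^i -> [-9.96, 32.17, -103.91, 335.63, -1084.1]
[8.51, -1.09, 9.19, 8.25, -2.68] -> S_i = Random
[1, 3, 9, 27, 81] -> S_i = 1*3^i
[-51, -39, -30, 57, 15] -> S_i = Random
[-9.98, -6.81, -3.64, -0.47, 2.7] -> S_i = -9.98 + 3.17*i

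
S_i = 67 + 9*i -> [67, 76, 85, 94, 103]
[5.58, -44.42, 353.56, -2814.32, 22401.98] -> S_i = 5.58*(-7.96)^i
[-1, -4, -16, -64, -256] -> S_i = -1*4^i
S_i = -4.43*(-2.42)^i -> [-4.43, 10.72, -25.94, 62.78, -151.94]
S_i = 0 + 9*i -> [0, 9, 18, 27, 36]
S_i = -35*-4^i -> [-35, 140, -560, 2240, -8960]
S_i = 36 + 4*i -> [36, 40, 44, 48, 52]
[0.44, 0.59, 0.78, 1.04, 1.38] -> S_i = 0.44*1.33^i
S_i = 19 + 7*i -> [19, 26, 33, 40, 47]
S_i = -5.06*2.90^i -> [-5.06, -14.67, -42.55, -123.41, -357.88]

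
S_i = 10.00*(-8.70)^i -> [10.0, -87.0, 756.9, -6585.03, 57289.76]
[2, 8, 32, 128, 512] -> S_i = 2*4^i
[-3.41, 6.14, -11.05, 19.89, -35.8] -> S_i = -3.41*(-1.80)^i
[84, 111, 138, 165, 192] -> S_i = 84 + 27*i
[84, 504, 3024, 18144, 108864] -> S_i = 84*6^i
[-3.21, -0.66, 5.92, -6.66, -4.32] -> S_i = Random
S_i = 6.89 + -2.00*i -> [6.89, 4.89, 2.89, 0.89, -1.11]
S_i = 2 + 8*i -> [2, 10, 18, 26, 34]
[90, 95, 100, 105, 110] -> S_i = 90 + 5*i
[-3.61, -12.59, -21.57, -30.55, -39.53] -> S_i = -3.61 + -8.98*i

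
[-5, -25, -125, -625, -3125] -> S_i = -5*5^i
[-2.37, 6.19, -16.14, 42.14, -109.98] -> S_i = -2.37*(-2.61)^i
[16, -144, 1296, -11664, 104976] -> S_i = 16*-9^i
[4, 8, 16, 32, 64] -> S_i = 4*2^i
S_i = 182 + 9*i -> [182, 191, 200, 209, 218]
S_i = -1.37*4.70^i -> [-1.37, -6.44, -30.26, -142.24, -668.52]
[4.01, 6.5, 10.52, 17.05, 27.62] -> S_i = 4.01*1.62^i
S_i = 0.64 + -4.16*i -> [0.64, -3.52, -7.68, -11.84, -16.0]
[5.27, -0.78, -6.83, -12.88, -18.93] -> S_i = 5.27 + -6.05*i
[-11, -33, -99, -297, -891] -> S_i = -11*3^i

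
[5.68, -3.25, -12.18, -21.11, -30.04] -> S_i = 5.68 + -8.93*i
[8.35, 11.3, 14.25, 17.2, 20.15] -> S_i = 8.35 + 2.95*i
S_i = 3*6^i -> [3, 18, 108, 648, 3888]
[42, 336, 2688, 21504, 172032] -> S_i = 42*8^i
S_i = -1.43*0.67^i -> [-1.43, -0.96, -0.64, -0.43, -0.29]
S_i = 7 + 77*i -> [7, 84, 161, 238, 315]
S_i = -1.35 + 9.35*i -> [-1.35, 8.0, 17.35, 26.7, 36.05]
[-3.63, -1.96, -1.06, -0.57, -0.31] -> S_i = -3.63*0.54^i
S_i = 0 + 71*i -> [0, 71, 142, 213, 284]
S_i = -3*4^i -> [-3, -12, -48, -192, -768]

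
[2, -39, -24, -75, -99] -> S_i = Random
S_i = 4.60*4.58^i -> [4.6, 21.07, 96.49, 441.93, 2024.04]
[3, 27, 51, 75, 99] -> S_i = 3 + 24*i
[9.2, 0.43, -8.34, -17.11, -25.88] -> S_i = 9.20 + -8.77*i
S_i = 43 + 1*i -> [43, 44, 45, 46, 47]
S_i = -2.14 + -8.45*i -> [-2.14, -10.59, -19.04, -27.49, -35.94]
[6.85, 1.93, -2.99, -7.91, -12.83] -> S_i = 6.85 + -4.92*i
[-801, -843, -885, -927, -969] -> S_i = -801 + -42*i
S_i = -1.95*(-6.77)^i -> [-1.95, 13.2, -89.37, 605.06, -4096.28]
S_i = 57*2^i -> [57, 114, 228, 456, 912]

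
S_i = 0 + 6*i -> [0, 6, 12, 18, 24]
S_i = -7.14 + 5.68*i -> [-7.14, -1.46, 4.22, 9.9, 15.58]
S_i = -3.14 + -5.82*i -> [-3.14, -8.96, -14.78, -20.6, -26.42]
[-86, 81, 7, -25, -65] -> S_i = Random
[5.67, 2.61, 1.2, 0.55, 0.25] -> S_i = 5.67*0.46^i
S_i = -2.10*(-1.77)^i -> [-2.1, 3.72, -6.58, 11.64, -20.61]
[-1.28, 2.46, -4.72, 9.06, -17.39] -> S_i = -1.28*(-1.92)^i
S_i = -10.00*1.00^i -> [-10.0, -10.0, -10.0, -10.0, -10.0]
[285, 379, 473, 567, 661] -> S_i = 285 + 94*i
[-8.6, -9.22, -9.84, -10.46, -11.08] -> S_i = -8.60 + -0.62*i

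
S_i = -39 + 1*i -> [-39, -38, -37, -36, -35]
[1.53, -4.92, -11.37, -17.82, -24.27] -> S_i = 1.53 + -6.45*i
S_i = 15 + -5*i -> [15, 10, 5, 0, -5]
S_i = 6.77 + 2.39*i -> [6.77, 9.16, 11.55, 13.94, 16.33]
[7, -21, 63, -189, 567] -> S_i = 7*-3^i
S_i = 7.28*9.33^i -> [7.28, 67.92, 633.72, 5912.57, 55164.28]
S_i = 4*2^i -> [4, 8, 16, 32, 64]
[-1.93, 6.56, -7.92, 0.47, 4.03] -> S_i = Random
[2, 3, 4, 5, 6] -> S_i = 2 + 1*i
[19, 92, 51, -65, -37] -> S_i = Random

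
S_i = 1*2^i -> [1, 2, 4, 8, 16]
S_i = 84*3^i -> [84, 252, 756, 2268, 6804]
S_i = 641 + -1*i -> [641, 640, 639, 638, 637]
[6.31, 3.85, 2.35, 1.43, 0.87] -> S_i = 6.31*0.61^i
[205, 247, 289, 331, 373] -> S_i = 205 + 42*i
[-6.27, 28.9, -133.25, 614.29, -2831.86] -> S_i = -6.27*(-4.61)^i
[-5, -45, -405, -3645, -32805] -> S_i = -5*9^i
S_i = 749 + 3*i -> [749, 752, 755, 758, 761]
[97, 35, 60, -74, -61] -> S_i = Random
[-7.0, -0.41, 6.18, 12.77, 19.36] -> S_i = -7.00 + 6.59*i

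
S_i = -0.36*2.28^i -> [-0.36, -0.82, -1.87, -4.27, -9.73]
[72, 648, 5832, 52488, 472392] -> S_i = 72*9^i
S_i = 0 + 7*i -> [0, 7, 14, 21, 28]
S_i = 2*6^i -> [2, 12, 72, 432, 2592]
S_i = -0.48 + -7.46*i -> [-0.48, -7.94, -15.4, -22.86, -30.32]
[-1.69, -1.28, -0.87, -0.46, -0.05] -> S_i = -1.69 + 0.41*i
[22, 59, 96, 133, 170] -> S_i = 22 + 37*i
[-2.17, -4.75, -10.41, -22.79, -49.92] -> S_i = -2.17*2.19^i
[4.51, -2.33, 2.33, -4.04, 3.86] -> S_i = Random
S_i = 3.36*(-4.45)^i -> [3.36, -14.95, 66.54, -296.09, 1317.59]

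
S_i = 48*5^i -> [48, 240, 1200, 6000, 30000]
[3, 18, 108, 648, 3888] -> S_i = 3*6^i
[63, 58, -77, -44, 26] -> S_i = Random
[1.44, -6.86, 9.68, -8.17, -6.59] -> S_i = Random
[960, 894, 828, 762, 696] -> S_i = 960 + -66*i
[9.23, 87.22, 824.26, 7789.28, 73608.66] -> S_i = 9.23*9.45^i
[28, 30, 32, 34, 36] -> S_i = 28 + 2*i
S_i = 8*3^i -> [8, 24, 72, 216, 648]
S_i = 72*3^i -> [72, 216, 648, 1944, 5832]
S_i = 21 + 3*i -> [21, 24, 27, 30, 33]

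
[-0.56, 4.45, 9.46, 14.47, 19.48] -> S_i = -0.56 + 5.01*i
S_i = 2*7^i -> [2, 14, 98, 686, 4802]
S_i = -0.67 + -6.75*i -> [-0.67, -7.42, -14.17, -20.92, -27.67]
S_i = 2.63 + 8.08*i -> [2.63, 10.71, 18.79, 26.87, 34.95]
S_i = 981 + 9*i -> [981, 990, 999, 1008, 1017]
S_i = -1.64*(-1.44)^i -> [-1.64, 2.36, -3.4, 4.9, -7.05]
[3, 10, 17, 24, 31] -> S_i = 3 + 7*i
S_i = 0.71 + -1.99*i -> [0.71, -1.28, -3.27, -5.26, -7.25]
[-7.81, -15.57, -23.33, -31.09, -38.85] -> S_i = -7.81 + -7.76*i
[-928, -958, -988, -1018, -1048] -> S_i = -928 + -30*i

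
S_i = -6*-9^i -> [-6, 54, -486, 4374, -39366]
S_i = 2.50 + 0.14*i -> [2.5, 2.64, 2.78, 2.92, 3.06]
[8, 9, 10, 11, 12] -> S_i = 8 + 1*i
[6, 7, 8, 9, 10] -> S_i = 6 + 1*i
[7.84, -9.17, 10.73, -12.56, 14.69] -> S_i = 7.84*(-1.17)^i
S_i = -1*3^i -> [-1, -3, -9, -27, -81]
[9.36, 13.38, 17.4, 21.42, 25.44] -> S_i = 9.36 + 4.02*i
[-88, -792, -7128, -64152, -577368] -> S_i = -88*9^i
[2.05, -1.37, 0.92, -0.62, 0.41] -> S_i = 2.05*(-0.67)^i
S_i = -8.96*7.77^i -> [-8.96, -69.62, -540.94, -4203.11, -32658.19]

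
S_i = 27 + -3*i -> [27, 24, 21, 18, 15]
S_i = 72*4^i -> [72, 288, 1152, 4608, 18432]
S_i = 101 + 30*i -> [101, 131, 161, 191, 221]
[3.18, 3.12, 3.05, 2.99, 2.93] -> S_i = 3.18*0.98^i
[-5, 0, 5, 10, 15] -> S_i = -5 + 5*i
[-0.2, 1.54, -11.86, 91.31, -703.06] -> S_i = -0.20*(-7.70)^i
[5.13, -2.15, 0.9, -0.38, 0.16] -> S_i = 5.13*(-0.42)^i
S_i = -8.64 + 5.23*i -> [-8.64, -3.41, 1.82, 7.05, 12.28]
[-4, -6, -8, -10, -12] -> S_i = -4 + -2*i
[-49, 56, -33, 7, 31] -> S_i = Random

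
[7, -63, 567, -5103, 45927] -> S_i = 7*-9^i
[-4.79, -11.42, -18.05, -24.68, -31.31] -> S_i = -4.79 + -6.63*i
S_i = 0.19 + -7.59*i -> [0.19, -7.4, -14.99, -22.58, -30.17]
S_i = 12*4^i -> [12, 48, 192, 768, 3072]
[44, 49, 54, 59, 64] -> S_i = 44 + 5*i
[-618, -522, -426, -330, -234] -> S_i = -618 + 96*i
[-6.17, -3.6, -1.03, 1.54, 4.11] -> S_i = -6.17 + 2.57*i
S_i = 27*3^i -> [27, 81, 243, 729, 2187]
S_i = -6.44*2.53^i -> [-6.44, -16.29, -41.22, -104.29, -263.86]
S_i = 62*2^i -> [62, 124, 248, 496, 992]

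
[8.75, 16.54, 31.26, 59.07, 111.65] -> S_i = 8.75*1.89^i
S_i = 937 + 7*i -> [937, 944, 951, 958, 965]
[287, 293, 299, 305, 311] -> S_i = 287 + 6*i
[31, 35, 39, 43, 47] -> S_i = 31 + 4*i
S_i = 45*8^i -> [45, 360, 2880, 23040, 184320]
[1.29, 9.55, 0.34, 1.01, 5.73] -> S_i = Random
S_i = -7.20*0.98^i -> [-7.2, -7.06, -6.91, -6.78, -6.64]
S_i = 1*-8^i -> [1, -8, 64, -512, 4096]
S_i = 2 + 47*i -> [2, 49, 96, 143, 190]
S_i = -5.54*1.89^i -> [-5.54, -10.47, -19.79, -37.4, -70.69]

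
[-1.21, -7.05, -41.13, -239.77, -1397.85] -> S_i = -1.21*5.83^i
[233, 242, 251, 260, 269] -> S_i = 233 + 9*i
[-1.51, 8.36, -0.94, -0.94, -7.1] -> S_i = Random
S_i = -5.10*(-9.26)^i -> [-5.1, 47.23, -437.31, 4049.52, -37498.52]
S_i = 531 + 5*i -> [531, 536, 541, 546, 551]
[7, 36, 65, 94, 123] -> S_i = 7 + 29*i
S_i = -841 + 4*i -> [-841, -837, -833, -829, -825]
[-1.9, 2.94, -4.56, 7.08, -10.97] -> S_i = -1.90*(-1.55)^i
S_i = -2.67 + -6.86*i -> [-2.67, -9.53, -16.39, -23.25, -30.11]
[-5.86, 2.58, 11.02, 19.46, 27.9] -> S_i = -5.86 + 8.44*i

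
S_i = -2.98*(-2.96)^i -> [-2.98, 8.82, -26.11, 77.28, -228.76]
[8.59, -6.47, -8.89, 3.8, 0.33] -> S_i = Random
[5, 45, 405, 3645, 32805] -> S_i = 5*9^i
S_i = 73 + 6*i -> [73, 79, 85, 91, 97]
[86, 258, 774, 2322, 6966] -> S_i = 86*3^i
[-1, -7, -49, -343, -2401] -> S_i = -1*7^i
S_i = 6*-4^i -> [6, -24, 96, -384, 1536]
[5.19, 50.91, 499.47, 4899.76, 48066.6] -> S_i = 5.19*9.81^i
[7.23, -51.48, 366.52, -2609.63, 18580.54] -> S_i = 7.23*(-7.12)^i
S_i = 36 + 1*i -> [36, 37, 38, 39, 40]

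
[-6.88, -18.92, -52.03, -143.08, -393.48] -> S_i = -6.88*2.75^i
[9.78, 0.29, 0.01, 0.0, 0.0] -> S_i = 9.78*0.03^i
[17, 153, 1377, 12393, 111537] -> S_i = 17*9^i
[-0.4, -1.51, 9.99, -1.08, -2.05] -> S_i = Random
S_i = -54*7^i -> [-54, -378, -2646, -18522, -129654]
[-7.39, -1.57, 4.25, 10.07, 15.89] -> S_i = -7.39 + 5.82*i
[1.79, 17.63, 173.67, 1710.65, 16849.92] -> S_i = 1.79*9.85^i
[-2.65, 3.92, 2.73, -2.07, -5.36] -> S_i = Random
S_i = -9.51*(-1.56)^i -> [-9.51, 14.84, -23.14, 36.1, -56.32]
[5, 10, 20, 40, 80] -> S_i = 5*2^i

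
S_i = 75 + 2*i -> [75, 77, 79, 81, 83]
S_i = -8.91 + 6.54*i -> [-8.91, -2.37, 4.17, 10.71, 17.25]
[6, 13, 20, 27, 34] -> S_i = 6 + 7*i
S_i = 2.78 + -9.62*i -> [2.78, -6.84, -16.46, -26.08, -35.7]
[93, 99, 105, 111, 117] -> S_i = 93 + 6*i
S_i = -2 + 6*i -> [-2, 4, 10, 16, 22]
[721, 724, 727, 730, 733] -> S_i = 721 + 3*i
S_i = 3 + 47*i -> [3, 50, 97, 144, 191]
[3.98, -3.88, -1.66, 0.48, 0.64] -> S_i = Random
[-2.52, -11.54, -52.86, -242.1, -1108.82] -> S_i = -2.52*4.58^i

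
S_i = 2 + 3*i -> [2, 5, 8, 11, 14]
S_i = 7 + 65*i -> [7, 72, 137, 202, 267]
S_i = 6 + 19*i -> [6, 25, 44, 63, 82]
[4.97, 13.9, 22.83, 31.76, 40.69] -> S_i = 4.97 + 8.93*i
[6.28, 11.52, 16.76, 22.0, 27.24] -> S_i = 6.28 + 5.24*i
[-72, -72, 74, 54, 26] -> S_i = Random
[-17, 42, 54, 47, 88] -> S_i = Random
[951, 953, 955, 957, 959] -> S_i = 951 + 2*i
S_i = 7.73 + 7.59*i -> [7.73, 15.32, 22.91, 30.5, 38.09]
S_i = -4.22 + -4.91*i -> [-4.22, -9.13, -14.04, -18.95, -23.86]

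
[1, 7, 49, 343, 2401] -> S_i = 1*7^i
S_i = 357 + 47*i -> [357, 404, 451, 498, 545]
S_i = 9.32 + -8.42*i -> [9.32, 0.9, -7.52, -15.94, -24.36]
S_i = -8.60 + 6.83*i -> [-8.6, -1.77, 5.06, 11.89, 18.72]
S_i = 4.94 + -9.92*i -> [4.94, -4.98, -14.9, -24.82, -34.74]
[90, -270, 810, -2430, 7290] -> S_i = 90*-3^i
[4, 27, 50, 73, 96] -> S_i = 4 + 23*i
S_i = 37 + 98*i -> [37, 135, 233, 331, 429]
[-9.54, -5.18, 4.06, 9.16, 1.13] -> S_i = Random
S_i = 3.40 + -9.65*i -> [3.4, -6.25, -15.9, -25.55, -35.2]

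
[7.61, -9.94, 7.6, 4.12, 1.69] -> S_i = Random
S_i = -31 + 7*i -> [-31, -24, -17, -10, -3]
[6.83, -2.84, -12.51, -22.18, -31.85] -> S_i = 6.83 + -9.67*i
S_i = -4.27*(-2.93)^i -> [-4.27, 12.51, -36.66, 107.41, -314.7]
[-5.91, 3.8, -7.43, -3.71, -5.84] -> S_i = Random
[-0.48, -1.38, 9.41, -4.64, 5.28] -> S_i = Random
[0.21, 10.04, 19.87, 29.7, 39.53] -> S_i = 0.21 + 9.83*i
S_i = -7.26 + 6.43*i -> [-7.26, -0.83, 5.6, 12.03, 18.46]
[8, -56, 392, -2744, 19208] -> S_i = 8*-7^i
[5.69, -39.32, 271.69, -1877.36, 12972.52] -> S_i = 5.69*(-6.91)^i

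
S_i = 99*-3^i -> [99, -297, 891, -2673, 8019]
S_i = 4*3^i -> [4, 12, 36, 108, 324]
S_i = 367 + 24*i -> [367, 391, 415, 439, 463]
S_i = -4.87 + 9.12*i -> [-4.87, 4.25, 13.37, 22.49, 31.61]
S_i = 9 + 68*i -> [9, 77, 145, 213, 281]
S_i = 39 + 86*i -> [39, 125, 211, 297, 383]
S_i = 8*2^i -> [8, 16, 32, 64, 128]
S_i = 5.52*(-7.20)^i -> [5.52, -39.74, 286.16, -2060.33, 14834.37]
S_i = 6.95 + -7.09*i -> [6.95, -0.14, -7.23, -14.32, -21.41]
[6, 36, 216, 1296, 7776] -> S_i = 6*6^i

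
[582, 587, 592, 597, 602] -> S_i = 582 + 5*i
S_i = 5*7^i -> [5, 35, 245, 1715, 12005]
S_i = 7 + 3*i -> [7, 10, 13, 16, 19]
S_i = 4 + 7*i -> [4, 11, 18, 25, 32]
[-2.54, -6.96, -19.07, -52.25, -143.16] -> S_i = -2.54*2.74^i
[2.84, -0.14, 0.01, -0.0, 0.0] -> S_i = 2.84*(-0.05)^i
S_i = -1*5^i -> [-1, -5, -25, -125, -625]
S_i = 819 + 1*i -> [819, 820, 821, 822, 823]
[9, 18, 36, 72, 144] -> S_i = 9*2^i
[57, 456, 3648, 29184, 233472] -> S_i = 57*8^i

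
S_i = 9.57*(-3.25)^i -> [9.57, -31.1, 101.08, -328.52, 1067.69]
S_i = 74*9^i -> [74, 666, 5994, 53946, 485514]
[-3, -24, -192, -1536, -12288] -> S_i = -3*8^i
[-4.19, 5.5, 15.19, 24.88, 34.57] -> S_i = -4.19 + 9.69*i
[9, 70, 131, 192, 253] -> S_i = 9 + 61*i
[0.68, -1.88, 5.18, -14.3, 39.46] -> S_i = 0.68*(-2.76)^i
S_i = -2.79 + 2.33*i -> [-2.79, -0.46, 1.87, 4.2, 6.53]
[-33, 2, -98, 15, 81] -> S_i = Random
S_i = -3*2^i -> [-3, -6, -12, -24, -48]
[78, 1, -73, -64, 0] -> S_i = Random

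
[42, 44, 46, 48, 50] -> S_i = 42 + 2*i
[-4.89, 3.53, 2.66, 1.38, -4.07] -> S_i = Random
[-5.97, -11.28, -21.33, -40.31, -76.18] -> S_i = -5.97*1.89^i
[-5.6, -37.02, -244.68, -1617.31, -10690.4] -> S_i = -5.60*6.61^i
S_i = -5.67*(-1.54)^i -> [-5.67, 8.73, -13.45, 20.71, -31.89]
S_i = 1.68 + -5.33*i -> [1.68, -3.65, -8.98, -14.31, -19.64]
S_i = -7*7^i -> [-7, -49, -343, -2401, -16807]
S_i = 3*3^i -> [3, 9, 27, 81, 243]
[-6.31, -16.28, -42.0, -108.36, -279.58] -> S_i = -6.31*2.58^i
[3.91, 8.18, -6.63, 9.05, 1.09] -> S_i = Random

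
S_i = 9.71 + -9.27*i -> [9.71, 0.44, -8.83, -18.1, -27.37]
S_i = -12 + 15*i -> [-12, 3, 18, 33, 48]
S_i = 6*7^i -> [6, 42, 294, 2058, 14406]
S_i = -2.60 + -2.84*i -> [-2.6, -5.44, -8.28, -11.12, -13.96]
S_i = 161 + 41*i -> [161, 202, 243, 284, 325]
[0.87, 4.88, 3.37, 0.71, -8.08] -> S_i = Random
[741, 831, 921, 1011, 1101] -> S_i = 741 + 90*i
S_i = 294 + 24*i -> [294, 318, 342, 366, 390]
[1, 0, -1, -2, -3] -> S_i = 1 + -1*i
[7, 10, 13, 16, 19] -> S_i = 7 + 3*i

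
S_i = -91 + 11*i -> [-91, -80, -69, -58, -47]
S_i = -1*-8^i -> [-1, 8, -64, 512, -4096]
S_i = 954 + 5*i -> [954, 959, 964, 969, 974]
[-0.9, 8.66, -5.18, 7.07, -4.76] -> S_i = Random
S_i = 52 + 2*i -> [52, 54, 56, 58, 60]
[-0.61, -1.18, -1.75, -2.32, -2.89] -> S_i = -0.61 + -0.57*i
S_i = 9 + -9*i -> [9, 0, -9, -18, -27]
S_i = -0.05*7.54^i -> [-0.05, -0.38, -2.84, -21.43, -161.61]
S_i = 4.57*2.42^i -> [4.57, 11.06, 26.76, 64.77, 156.74]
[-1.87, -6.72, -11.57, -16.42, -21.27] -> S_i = -1.87 + -4.85*i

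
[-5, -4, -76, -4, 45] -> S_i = Random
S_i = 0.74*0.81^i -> [0.74, 0.6, 0.49, 0.39, 0.32]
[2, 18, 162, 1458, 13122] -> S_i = 2*9^i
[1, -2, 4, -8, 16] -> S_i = 1*-2^i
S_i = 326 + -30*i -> [326, 296, 266, 236, 206]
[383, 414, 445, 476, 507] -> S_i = 383 + 31*i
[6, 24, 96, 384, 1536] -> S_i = 6*4^i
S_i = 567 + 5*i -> [567, 572, 577, 582, 587]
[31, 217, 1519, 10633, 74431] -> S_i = 31*7^i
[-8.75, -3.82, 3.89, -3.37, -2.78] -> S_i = Random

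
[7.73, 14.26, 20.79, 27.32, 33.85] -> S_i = 7.73 + 6.53*i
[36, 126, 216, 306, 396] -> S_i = 36 + 90*i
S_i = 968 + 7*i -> [968, 975, 982, 989, 996]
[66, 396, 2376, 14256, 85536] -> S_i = 66*6^i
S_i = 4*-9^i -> [4, -36, 324, -2916, 26244]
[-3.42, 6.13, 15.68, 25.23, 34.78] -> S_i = -3.42 + 9.55*i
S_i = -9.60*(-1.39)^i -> [-9.6, 13.34, -18.55, 25.78, -35.84]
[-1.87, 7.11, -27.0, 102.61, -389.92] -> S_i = -1.87*(-3.80)^i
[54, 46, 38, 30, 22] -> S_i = 54 + -8*i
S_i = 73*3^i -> [73, 219, 657, 1971, 5913]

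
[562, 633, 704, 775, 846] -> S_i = 562 + 71*i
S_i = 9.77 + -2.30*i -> [9.77, 7.47, 5.17, 2.87, 0.57]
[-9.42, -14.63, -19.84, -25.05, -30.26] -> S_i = -9.42 + -5.21*i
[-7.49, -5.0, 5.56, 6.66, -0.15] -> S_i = Random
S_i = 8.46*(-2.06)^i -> [8.46, -17.43, 35.9, -73.96, 152.35]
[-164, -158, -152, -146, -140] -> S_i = -164 + 6*i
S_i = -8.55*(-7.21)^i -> [-8.55, 61.65, -444.46, 3204.59, -23105.06]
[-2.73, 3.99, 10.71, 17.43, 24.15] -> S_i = -2.73 + 6.72*i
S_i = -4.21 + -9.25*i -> [-4.21, -13.46, -22.71, -31.96, -41.21]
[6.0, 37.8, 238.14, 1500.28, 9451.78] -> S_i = 6.00*6.30^i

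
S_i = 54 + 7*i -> [54, 61, 68, 75, 82]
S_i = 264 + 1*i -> [264, 265, 266, 267, 268]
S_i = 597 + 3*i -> [597, 600, 603, 606, 609]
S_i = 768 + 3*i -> [768, 771, 774, 777, 780]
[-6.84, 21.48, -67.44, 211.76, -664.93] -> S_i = -6.84*(-3.14)^i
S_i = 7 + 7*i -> [7, 14, 21, 28, 35]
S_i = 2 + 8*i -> [2, 10, 18, 26, 34]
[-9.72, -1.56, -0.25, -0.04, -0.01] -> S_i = -9.72*0.16^i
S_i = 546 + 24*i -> [546, 570, 594, 618, 642]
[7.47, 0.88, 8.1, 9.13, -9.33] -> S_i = Random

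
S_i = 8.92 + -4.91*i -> [8.92, 4.01, -0.9, -5.81, -10.72]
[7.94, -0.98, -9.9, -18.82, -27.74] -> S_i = 7.94 + -8.92*i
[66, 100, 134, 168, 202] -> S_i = 66 + 34*i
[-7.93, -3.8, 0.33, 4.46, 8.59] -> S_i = -7.93 + 4.13*i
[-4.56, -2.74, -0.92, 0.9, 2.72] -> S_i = -4.56 + 1.82*i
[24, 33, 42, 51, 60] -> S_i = 24 + 9*i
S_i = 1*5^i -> [1, 5, 25, 125, 625]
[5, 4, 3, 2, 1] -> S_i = 5 + -1*i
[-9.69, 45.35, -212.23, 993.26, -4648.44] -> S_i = -9.69*(-4.68)^i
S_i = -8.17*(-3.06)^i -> [-8.17, 25.0, -76.5, 234.09, -716.32]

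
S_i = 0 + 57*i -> [0, 57, 114, 171, 228]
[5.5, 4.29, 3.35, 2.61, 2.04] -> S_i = 5.50*0.78^i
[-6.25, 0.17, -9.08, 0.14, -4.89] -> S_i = Random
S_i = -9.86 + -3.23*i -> [-9.86, -13.09, -16.32, -19.55, -22.78]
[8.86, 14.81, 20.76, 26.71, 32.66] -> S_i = 8.86 + 5.95*i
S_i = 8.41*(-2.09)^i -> [8.41, -17.58, 36.74, -76.78, 160.47]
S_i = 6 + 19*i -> [6, 25, 44, 63, 82]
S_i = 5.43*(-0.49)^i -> [5.43, -2.66, 1.3, -0.64, 0.31]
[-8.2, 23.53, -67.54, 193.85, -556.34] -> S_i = -8.20*(-2.87)^i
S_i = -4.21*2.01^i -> [-4.21, -8.46, -17.01, -34.19, -68.72]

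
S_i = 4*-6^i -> [4, -24, 144, -864, 5184]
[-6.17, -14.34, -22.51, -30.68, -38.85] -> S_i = -6.17 + -8.17*i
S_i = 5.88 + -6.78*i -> [5.88, -0.9, -7.68, -14.46, -21.24]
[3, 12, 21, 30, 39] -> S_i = 3 + 9*i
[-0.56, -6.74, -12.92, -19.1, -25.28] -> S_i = -0.56 + -6.18*i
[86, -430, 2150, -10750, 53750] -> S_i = 86*-5^i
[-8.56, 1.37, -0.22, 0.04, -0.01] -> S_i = -8.56*(-0.16)^i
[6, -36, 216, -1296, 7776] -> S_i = 6*-6^i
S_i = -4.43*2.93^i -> [-4.43, -12.98, -38.03, -111.43, -326.49]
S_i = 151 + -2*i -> [151, 149, 147, 145, 143]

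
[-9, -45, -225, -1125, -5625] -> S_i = -9*5^i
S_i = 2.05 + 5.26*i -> [2.05, 7.31, 12.57, 17.83, 23.09]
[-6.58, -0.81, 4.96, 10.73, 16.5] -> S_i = -6.58 + 5.77*i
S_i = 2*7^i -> [2, 14, 98, 686, 4802]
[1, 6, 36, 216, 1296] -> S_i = 1*6^i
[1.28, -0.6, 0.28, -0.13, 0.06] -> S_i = 1.28*(-0.47)^i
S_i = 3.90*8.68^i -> [3.9, 33.85, 293.84, 2550.49, 22138.26]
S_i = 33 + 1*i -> [33, 34, 35, 36, 37]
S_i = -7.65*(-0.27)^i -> [-7.65, 2.07, -0.56, 0.15, -0.04]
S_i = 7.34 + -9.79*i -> [7.34, -2.45, -12.24, -22.03, -31.82]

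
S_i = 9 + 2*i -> [9, 11, 13, 15, 17]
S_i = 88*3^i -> [88, 264, 792, 2376, 7128]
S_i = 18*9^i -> [18, 162, 1458, 13122, 118098]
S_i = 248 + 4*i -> [248, 252, 256, 260, 264]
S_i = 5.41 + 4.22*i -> [5.41, 9.63, 13.85, 18.07, 22.29]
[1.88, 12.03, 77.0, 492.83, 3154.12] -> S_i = 1.88*6.40^i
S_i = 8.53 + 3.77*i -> [8.53, 12.3, 16.07, 19.84, 23.61]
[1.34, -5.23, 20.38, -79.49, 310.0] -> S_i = 1.34*(-3.90)^i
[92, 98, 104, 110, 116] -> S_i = 92 + 6*i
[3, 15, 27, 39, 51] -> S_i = 3 + 12*i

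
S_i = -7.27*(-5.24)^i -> [-7.27, 38.09, -199.62, 1045.99, -5481.0]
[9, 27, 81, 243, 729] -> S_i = 9*3^i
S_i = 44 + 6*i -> [44, 50, 56, 62, 68]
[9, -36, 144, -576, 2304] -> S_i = 9*-4^i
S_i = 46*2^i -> [46, 92, 184, 368, 736]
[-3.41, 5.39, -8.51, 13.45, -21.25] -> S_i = -3.41*(-1.58)^i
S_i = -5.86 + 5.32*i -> [-5.86, -0.54, 4.78, 10.1, 15.42]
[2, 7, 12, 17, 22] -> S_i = 2 + 5*i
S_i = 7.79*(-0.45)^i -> [7.79, -3.51, 1.58, -0.71, 0.32]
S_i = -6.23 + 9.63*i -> [-6.23, 3.4, 13.03, 22.66, 32.29]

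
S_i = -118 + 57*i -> [-118, -61, -4, 53, 110]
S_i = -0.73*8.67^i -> [-0.73, -6.33, -54.87, -475.75, -4124.77]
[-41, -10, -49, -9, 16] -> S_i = Random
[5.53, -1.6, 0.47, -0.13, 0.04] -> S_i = 5.53*(-0.29)^i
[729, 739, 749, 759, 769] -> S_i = 729 + 10*i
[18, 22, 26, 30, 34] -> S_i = 18 + 4*i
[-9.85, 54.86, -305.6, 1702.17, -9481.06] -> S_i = -9.85*(-5.57)^i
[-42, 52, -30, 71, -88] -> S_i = Random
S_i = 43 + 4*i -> [43, 47, 51, 55, 59]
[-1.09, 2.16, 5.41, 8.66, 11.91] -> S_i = -1.09 + 3.25*i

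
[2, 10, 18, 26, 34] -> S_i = 2 + 8*i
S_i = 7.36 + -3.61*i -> [7.36, 3.75, 0.14, -3.47, -7.08]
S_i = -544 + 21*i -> [-544, -523, -502, -481, -460]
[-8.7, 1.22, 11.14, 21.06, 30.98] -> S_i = -8.70 + 9.92*i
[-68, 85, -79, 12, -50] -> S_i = Random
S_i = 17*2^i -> [17, 34, 68, 136, 272]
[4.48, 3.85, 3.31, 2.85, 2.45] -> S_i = 4.48*0.86^i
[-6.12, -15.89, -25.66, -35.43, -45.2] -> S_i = -6.12 + -9.77*i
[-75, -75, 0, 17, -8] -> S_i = Random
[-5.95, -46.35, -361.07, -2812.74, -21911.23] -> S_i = -5.95*7.79^i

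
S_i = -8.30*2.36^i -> [-8.3, -19.59, -46.23, -109.1, -257.47]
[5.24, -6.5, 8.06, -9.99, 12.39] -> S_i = 5.24*(-1.24)^i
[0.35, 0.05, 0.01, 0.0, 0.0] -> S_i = 0.35*0.15^i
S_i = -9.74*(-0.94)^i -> [-9.74, 9.16, -8.61, 8.09, -7.6]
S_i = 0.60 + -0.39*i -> [0.6, 0.21, -0.18, -0.57, -0.96]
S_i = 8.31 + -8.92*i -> [8.31, -0.61, -9.53, -18.45, -27.37]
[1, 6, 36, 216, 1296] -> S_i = 1*6^i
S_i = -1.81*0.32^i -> [-1.81, -0.58, -0.19, -0.06, -0.02]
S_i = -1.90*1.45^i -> [-1.9, -2.76, -3.99, -5.79, -8.4]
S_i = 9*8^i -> [9, 72, 576, 4608, 36864]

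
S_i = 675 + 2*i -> [675, 677, 679, 681, 683]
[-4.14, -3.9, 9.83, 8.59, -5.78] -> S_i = Random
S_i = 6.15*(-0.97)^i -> [6.15, -5.97, 5.79, -5.61, 5.44]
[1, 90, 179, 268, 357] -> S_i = 1 + 89*i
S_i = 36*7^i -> [36, 252, 1764, 12348, 86436]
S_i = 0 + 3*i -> [0, 3, 6, 9, 12]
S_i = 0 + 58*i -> [0, 58, 116, 174, 232]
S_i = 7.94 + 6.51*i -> [7.94, 14.45, 20.96, 27.47, 33.98]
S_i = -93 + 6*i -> [-93, -87, -81, -75, -69]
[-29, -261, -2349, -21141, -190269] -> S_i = -29*9^i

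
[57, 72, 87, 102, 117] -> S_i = 57 + 15*i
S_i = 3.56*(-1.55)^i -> [3.56, -5.52, 8.55, -13.26, 20.55]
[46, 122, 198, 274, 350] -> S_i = 46 + 76*i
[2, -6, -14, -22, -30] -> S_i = 2 + -8*i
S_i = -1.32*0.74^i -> [-1.32, -0.98, -0.72, -0.53, -0.4]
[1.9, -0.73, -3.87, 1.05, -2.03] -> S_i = Random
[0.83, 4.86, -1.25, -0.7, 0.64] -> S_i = Random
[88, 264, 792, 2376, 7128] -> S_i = 88*3^i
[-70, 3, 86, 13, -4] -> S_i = Random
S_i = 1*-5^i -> [1, -5, 25, -125, 625]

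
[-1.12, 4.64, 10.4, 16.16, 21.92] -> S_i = -1.12 + 5.76*i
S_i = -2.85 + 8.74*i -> [-2.85, 5.89, 14.63, 23.37, 32.11]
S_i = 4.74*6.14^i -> [4.74, 29.1, 178.7, 1097.19, 6736.77]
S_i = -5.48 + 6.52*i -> [-5.48, 1.04, 7.56, 14.08, 20.6]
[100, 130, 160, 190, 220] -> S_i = 100 + 30*i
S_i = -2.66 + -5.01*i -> [-2.66, -7.67, -12.68, -17.69, -22.7]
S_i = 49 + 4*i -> [49, 53, 57, 61, 65]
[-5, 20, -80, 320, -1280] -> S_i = -5*-4^i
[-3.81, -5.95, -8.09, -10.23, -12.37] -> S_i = -3.81 + -2.14*i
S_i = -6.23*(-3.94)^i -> [-6.23, 24.55, -96.71, 381.05, -1501.32]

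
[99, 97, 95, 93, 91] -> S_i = 99 + -2*i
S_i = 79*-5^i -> [79, -395, 1975, -9875, 49375]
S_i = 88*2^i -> [88, 176, 352, 704, 1408]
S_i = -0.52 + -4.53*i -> [-0.52, -5.05, -9.58, -14.11, -18.64]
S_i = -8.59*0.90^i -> [-8.59, -7.73, -6.96, -6.26, -5.64]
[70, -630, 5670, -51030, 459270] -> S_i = 70*-9^i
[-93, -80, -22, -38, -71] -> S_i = Random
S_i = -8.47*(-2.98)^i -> [-8.47, 25.24, -75.22, 224.15, -667.96]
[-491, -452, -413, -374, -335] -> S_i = -491 + 39*i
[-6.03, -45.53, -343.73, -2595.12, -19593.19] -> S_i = -6.03*7.55^i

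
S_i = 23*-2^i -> [23, -46, 92, -184, 368]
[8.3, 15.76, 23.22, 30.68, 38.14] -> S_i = 8.30 + 7.46*i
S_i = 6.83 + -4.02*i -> [6.83, 2.81, -1.21, -5.23, -9.25]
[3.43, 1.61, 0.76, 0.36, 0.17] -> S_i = 3.43*0.47^i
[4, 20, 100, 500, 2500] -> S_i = 4*5^i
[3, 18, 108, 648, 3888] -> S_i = 3*6^i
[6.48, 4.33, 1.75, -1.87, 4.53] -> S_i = Random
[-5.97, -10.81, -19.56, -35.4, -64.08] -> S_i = -5.97*1.81^i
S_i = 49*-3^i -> [49, -147, 441, -1323, 3969]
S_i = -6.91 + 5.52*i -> [-6.91, -1.39, 4.13, 9.65, 15.17]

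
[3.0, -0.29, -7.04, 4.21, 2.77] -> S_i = Random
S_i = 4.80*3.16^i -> [4.8, 15.17, 47.93, 151.46, 478.62]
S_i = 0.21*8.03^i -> [0.21, 1.69, 13.54, 108.73, 873.14]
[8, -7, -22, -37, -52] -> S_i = 8 + -15*i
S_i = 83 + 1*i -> [83, 84, 85, 86, 87]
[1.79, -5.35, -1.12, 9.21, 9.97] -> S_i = Random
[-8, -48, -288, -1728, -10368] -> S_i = -8*6^i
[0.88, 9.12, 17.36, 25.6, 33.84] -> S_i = 0.88 + 8.24*i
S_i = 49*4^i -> [49, 196, 784, 3136, 12544]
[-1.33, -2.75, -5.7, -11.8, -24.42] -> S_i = -1.33*2.07^i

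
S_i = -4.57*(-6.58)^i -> [-4.57, 30.07, -197.86, 1301.95, -8566.82]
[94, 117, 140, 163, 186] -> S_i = 94 + 23*i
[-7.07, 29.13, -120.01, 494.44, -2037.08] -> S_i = -7.07*(-4.12)^i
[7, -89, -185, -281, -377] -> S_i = 7 + -96*i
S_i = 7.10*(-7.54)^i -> [7.1, -53.53, 403.65, -3043.49, 22947.94]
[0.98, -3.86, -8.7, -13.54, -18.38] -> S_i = 0.98 + -4.84*i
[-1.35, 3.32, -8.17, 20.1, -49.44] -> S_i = -1.35*(-2.46)^i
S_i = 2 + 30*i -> [2, 32, 62, 92, 122]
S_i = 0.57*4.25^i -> [0.57, 2.42, 10.3, 43.76, 185.96]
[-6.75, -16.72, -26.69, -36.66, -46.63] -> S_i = -6.75 + -9.97*i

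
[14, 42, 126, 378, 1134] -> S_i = 14*3^i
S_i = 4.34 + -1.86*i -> [4.34, 2.48, 0.62, -1.24, -3.1]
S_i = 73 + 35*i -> [73, 108, 143, 178, 213]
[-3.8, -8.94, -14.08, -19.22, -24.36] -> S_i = -3.80 + -5.14*i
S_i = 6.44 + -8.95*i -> [6.44, -2.51, -11.46, -20.41, -29.36]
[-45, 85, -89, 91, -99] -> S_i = Random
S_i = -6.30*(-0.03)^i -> [-6.3, 0.19, -0.01, 0.0, -0.0]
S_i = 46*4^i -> [46, 184, 736, 2944, 11776]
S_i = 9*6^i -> [9, 54, 324, 1944, 11664]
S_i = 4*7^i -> [4, 28, 196, 1372, 9604]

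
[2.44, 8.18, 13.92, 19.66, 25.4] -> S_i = 2.44 + 5.74*i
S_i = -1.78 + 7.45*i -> [-1.78, 5.67, 13.12, 20.57, 28.02]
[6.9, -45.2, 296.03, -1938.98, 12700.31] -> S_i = 6.90*(-6.55)^i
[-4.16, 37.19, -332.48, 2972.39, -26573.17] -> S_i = -4.16*(-8.94)^i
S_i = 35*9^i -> [35, 315, 2835, 25515, 229635]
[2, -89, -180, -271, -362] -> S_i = 2 + -91*i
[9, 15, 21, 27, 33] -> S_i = 9 + 6*i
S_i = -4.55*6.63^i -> [-4.55, -30.17, -200.0, -1326.03, -8791.55]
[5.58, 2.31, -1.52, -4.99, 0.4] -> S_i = Random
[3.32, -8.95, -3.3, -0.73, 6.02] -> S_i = Random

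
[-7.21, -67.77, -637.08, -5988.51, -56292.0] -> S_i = -7.21*9.40^i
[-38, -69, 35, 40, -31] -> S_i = Random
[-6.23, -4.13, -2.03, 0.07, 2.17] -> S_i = -6.23 + 2.10*i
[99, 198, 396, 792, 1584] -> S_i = 99*2^i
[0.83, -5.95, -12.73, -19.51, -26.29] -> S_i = 0.83 + -6.78*i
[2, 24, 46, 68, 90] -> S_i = 2 + 22*i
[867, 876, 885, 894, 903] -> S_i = 867 + 9*i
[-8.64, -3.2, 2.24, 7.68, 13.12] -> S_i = -8.64 + 5.44*i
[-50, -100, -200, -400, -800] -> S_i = -50*2^i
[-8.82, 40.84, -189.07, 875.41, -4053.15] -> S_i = -8.82*(-4.63)^i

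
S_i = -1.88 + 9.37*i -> [-1.88, 7.49, 16.86, 26.23, 35.6]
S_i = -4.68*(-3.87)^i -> [-4.68, 18.11, -70.09, 271.26, -1049.76]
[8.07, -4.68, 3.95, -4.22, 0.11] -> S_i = Random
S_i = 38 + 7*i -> [38, 45, 52, 59, 66]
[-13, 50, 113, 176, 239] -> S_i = -13 + 63*i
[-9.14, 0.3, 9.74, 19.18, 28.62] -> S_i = -9.14 + 9.44*i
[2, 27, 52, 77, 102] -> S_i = 2 + 25*i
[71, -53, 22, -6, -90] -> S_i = Random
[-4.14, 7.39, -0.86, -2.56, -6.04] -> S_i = Random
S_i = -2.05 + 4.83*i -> [-2.05, 2.78, 7.61, 12.44, 17.27]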